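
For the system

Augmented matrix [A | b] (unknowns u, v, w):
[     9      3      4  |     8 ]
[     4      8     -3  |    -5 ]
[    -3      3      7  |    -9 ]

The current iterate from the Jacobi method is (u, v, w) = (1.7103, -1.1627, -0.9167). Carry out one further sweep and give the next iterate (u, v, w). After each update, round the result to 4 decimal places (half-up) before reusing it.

One sweep:
  u = (8 - (3)·-1.1627 - (4)·-0.9167) / (9) = 1.6839
  v = (-5 - (4)·1.7103 - (-3)·-0.9167) / (8) = -1.8239
  w = (-9 - (-3)·1.7103 - (3)·-1.1627) / (7) = -0.0544

(1.6839, -1.8239, -0.0544)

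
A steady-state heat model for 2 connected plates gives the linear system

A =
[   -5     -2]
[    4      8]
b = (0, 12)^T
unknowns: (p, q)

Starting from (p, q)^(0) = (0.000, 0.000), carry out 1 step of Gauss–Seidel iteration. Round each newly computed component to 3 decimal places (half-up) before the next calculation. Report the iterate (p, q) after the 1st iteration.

Iteration 1:
  p = (0 - (-2)·0.000) / (-5) = 0.000
  q = (12 - (4)·0.000) / (8) = 1.500

(0.000, 1.500)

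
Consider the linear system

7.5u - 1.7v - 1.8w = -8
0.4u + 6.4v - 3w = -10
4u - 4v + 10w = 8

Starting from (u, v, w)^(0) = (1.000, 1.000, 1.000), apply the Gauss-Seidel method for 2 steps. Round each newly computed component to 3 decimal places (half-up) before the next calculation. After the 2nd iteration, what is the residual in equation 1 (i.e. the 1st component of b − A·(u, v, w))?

Iteration 1:
  u = (-8 - (-1.7)·1.000 - (-1.8)·1.000) / (7.5) = -0.600
  v = (-10 - (0.4)·-0.600 - (-3)·1.000) / (6.4) = -1.056
  w = (8 - (4)·-0.600 - (-4)·-1.056) / (10) = 0.618
Iteration 2:
  u = (-8 - (-1.7)·-1.056 - (-1.8)·0.618) / (7.5) = -1.158
  v = (-10 - (0.4)·-1.158 - (-3)·0.618) / (6.4) = -1.200
  w = (8 - (4)·-1.158 - (-4)·-1.200) / (10) = 0.783
Residual b − A·x = (0.054, 0.492, 0.002)

0.054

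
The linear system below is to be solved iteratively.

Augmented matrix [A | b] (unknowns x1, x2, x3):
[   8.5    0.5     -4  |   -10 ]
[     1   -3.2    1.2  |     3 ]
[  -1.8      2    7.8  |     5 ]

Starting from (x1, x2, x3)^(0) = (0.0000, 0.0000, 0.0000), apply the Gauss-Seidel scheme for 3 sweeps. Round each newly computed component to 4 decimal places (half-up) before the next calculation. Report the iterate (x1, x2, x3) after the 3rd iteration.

(-0.7943, -0.9240, 0.6946)

Iteration 1:
  x1 = (-10 - (0.5)·0.0000 - (-4)·0.0000) / (8.5) = -1.1765
  x2 = (3 - (1)·-1.1765 - (1.2)·0.0000) / (-3.2) = -1.3052
  x3 = (5 - (-1.8)·-1.1765 - (2)·-1.3052) / (7.8) = 0.7042
Iteration 2:
  x1 = (-10 - (0.5)·-1.3052 - (-4)·0.7042) / (8.5) = -0.7683
  x2 = (3 - (1)·-0.7683 - (1.2)·0.7042) / (-3.2) = -0.9135
  x3 = (5 - (-1.8)·-0.7683 - (2)·-0.9135) / (7.8) = 0.6980
Iteration 3:
  x1 = (-10 - (0.5)·-0.9135 - (-4)·0.6980) / (8.5) = -0.7943
  x2 = (3 - (1)·-0.7943 - (1.2)·0.6980) / (-3.2) = -0.9240
  x3 = (5 - (-1.8)·-0.7943 - (2)·-0.9240) / (7.8) = 0.6946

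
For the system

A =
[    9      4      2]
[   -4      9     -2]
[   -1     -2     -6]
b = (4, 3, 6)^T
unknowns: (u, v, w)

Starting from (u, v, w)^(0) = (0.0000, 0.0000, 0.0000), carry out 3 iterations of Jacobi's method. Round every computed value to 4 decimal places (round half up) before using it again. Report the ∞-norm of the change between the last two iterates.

0.0522

Iteration 1:
  u = (4 - (4)·0.0000 - (2)·0.0000) / (9) = 0.4444
  v = (3 - (-4)·0.0000 - (-2)·0.0000) / (9) = 0.3333
  w = (6 - (-1)·0.0000 - (-2)·0.0000) / (-6) = -1.0000
Iteration 2:
  u = (4 - (4)·0.3333 - (2)·-1.0000) / (9) = 0.5185
  v = (3 - (-4)·0.4444 - (-2)·-1.0000) / (9) = 0.3086
  w = (6 - (-1)·0.4444 - (-2)·0.3333) / (-6) = -1.1852
Iteration 3:
  u = (4 - (4)·0.3086 - (2)·-1.1852) / (9) = 0.5707
  v = (3 - (-4)·0.5185 - (-2)·-1.1852) / (9) = 0.3004
  w = (6 - (-1)·0.5185 - (-2)·0.3086) / (-6) = -1.1893
Change: (0.0522, -0.0082, -0.0041) → max |·| = 0.0522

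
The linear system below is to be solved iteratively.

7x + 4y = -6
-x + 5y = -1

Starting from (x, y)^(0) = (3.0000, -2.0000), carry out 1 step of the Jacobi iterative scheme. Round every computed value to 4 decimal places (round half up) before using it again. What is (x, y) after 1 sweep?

(0.2857, 0.4000)

Iteration 1:
  x = (-6 - (4)·-2.0000) / (7) = 0.2857
  y = (-1 - (-1)·3.0000) / (5) = 0.4000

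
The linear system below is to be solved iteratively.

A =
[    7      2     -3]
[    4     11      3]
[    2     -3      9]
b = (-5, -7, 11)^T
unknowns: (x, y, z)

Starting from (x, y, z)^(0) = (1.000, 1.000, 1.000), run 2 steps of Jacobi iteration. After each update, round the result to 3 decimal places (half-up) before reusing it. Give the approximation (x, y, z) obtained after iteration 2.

Iteration 1:
  x = (-5 - (2)·1.000 - (-3)·1.000) / (7) = -0.571
  y = (-7 - (4)·1.000 - (3)·1.000) / (11) = -1.273
  z = (11 - (2)·1.000 - (-3)·1.000) / (9) = 1.333
Iteration 2:
  x = (-5 - (2)·-1.273 - (-3)·1.333) / (7) = 0.221
  y = (-7 - (4)·-0.571 - (3)·1.333) / (11) = -0.792
  z = (11 - (2)·-0.571 - (-3)·-1.273) / (9) = 0.925

(0.221, -0.792, 0.925)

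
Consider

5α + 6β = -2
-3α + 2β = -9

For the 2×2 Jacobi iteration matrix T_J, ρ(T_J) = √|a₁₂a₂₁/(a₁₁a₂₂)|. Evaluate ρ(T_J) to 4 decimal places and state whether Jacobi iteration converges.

1.3416

a₁₂a₂₁/(a₁₁a₂₂) = (6)·(-3) / ((5)·(2)) = -1.800000
ρ = √|-1.800000| = √1.800000 = 1.3416
ρ > 1, so Jacobi diverges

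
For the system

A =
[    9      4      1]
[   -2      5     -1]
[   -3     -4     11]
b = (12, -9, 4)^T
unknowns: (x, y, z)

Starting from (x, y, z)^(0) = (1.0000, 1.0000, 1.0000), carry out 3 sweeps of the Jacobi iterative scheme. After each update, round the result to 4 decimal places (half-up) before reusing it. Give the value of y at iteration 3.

Iteration 1:
  x = (12 - (4)·1.0000 - (1)·1.0000) / (9) = 0.7778
  y = (-9 - (-2)·1.0000 - (-1)·1.0000) / (5) = -1.2000
  z = (4 - (-3)·1.0000 - (-4)·1.0000) / (11) = 1.0000
Iteration 2:
  x = (12 - (4)·-1.2000 - (1)·1.0000) / (9) = 1.7556
  y = (-9 - (-2)·0.7778 - (-1)·1.0000) / (5) = -1.2889
  z = (4 - (-3)·0.7778 - (-4)·-1.2000) / (11) = 0.1394
Iteration 3:
  x = (12 - (4)·-1.2889 - (1)·0.1394) / (9) = 1.8907
  y = (-9 - (-2)·1.7556 - (-1)·0.1394) / (5) = -1.0699
  z = (4 - (-3)·1.7556 - (-4)·-1.2889) / (11) = 0.3737

-1.0699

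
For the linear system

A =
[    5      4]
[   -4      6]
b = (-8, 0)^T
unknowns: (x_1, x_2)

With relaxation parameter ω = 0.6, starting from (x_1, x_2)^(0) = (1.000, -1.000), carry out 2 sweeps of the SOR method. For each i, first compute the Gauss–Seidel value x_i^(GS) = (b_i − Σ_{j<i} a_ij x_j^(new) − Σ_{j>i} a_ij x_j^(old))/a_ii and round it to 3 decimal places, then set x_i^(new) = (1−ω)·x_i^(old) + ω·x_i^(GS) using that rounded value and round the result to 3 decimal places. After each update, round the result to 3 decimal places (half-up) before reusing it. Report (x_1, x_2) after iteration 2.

(-0.784, -0.487)

Iteration 1:
  x_1: GS value = (-8 - (4)·-1.000) / (5) = -0.800;  x_1 ← (1−ω)·1.000 + ω·-0.800 = -0.080
  x_2: GS value = (0 - (-4)·-0.080) / (6) = -0.053;  x_2 ← (1−ω)·-1.000 + ω·-0.053 = -0.432
Iteration 2:
  x_1: GS value = (-8 - (4)·-0.432) / (5) = -1.254;  x_1 ← (1−ω)·-0.080 + ω·-1.254 = -0.784
  x_2: GS value = (0 - (-4)·-0.784) / (6) = -0.523;  x_2 ← (1−ω)·-0.432 + ω·-0.523 = -0.487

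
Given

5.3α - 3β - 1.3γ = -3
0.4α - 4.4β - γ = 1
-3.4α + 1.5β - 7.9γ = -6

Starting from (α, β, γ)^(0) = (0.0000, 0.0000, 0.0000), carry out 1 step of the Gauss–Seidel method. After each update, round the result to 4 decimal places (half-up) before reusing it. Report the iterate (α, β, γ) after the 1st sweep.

Iteration 1:
  α = (-3 - (-3)·0.0000 - (-1.3)·0.0000) / (5.3) = -0.5660
  β = (1 - (0.4)·-0.5660 - (-1)·0.0000) / (-4.4) = -0.2787
  γ = (-6 - (-3.4)·-0.5660 - (1.5)·-0.2787) / (-7.9) = 0.9502

(-0.5660, -0.2787, 0.9502)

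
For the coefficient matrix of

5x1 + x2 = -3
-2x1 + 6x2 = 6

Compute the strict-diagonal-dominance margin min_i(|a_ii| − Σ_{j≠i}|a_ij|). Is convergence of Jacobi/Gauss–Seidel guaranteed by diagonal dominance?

row 1: |5| − (1) = 4
row 2: |6| − (2) = 4
minimum over rows = 4 → strictly diagonally dominant (convergence guaranteed)

4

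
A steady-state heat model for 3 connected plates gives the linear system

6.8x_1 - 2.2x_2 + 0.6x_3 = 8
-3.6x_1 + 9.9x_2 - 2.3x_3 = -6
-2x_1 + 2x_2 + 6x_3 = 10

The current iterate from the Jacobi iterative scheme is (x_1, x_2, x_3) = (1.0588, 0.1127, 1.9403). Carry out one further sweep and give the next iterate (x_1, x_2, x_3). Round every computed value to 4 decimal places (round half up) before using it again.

One sweep:
  x_1 = (8 - (-2.2)·0.1127 - (0.6)·1.9403) / (6.8) = 1.0417
  x_2 = (-6 - (-3.6)·1.0588 - (-2.3)·1.9403) / (9.9) = 0.2297
  x_3 = (10 - (-2)·1.0588 - (2)·0.1127) / (6) = 1.9820

(1.0417, 0.2297, 1.9820)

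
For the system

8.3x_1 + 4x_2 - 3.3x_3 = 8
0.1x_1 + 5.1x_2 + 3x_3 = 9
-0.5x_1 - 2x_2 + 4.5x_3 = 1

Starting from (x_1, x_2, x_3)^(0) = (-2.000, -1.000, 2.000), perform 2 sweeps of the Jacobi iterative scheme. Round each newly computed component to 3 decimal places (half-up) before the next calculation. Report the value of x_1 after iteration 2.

Iteration 1:
  x_1 = (8 - (4)·-1.000 - (-3.3)·2.000) / (8.3) = 2.241
  x_2 = (9 - (0.1)·-2.000 - (3)·2.000) / (5.1) = 0.627
  x_3 = (1 - (-0.5)·-2.000 - (-2)·-1.000) / (4.5) = -0.444
Iteration 2:
  x_1 = (8 - (4)·0.627 - (-3.3)·-0.444) / (8.3) = 0.485
  x_2 = (9 - (0.1)·2.241 - (3)·-0.444) / (5.1) = 1.982
  x_3 = (1 - (-0.5)·2.241 - (-2)·0.627) / (4.5) = 0.750

0.485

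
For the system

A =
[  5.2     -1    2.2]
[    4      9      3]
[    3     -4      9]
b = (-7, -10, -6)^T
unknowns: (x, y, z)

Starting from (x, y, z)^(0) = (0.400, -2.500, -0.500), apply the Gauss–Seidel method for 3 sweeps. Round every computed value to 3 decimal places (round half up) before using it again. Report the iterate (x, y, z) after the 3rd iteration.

Iteration 1:
  x = (-7 - (-1)·-2.500 - (2.2)·-0.500) / (5.2) = -1.615
  y = (-10 - (4)·-1.615 - (3)·-0.500) / (9) = -0.227
  z = (-6 - (3)·-1.615 - (-4)·-0.227) / (9) = -0.229
Iteration 2:
  x = (-7 - (-1)·-0.227 - (2.2)·-0.229) / (5.2) = -1.293
  y = (-10 - (4)·-1.293 - (3)·-0.229) / (9) = -0.460
  z = (-6 - (3)·-1.293 - (-4)·-0.460) / (9) = -0.440
Iteration 3:
  x = (-7 - (-1)·-0.460 - (2.2)·-0.440) / (5.2) = -1.248
  y = (-10 - (4)·-1.248 - (3)·-0.440) / (9) = -0.410
  z = (-6 - (3)·-1.248 - (-4)·-0.410) / (9) = -0.433

(-1.248, -0.410, -0.433)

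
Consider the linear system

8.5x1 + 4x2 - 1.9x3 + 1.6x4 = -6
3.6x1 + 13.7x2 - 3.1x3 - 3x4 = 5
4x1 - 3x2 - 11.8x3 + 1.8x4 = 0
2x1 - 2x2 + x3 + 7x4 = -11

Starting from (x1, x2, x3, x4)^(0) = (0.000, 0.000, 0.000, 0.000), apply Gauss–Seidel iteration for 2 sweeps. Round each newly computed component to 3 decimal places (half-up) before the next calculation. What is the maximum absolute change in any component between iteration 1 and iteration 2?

Iteration 1:
  x1 = (-6 - (4)·0.000 - (-1.9)·0.000 - (1.6)·0.000) / (8.5) = -0.706
  x2 = (5 - (3.6)·-0.706 - (-3.1)·0.000 - (-3)·0.000) / (13.7) = 0.550
  x3 = (0 - (4)·-0.706 - (-3)·0.550 - (1.8)·0.000) / (-11.8) = -0.379
  x4 = (-11 - (2)·-0.706 - (-2)·0.550 - (1)·-0.379) / (7) = -1.158
Iteration 2:
  x1 = (-6 - (4)·0.550 - (-1.9)·-0.379 - (1.6)·-1.158) / (8.5) = -0.831
  x2 = (5 - (3.6)·-0.831 - (-3.1)·-0.379 - (-3)·-1.158) / (13.7) = 0.244
  x3 = (0 - (4)·-0.831 - (-3)·0.244 - (1.8)·-1.158) / (-11.8) = -0.520
  x4 = (-11 - (2)·-0.831 - (-2)·0.244 - (1)·-0.520) / (7) = -1.190
Change: (-0.125, -0.306, -0.141, -0.032) → max |·| = 0.306

0.306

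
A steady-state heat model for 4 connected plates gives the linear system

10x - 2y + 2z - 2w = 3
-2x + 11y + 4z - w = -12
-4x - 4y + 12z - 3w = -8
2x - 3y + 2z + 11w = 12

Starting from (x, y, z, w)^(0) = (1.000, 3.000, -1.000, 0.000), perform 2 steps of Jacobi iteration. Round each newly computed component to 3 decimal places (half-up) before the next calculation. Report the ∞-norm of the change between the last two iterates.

Iteration 1:
  x = (3 - (-2)·3.000 - (2)·-1.000 - (-2)·0.000) / (10) = 1.100
  y = (-12 - (-2)·1.000 - (4)·-1.000 - (-1)·0.000) / (11) = -0.545
  z = (-8 - (-4)·1.000 - (-4)·3.000 - (-3)·0.000) / (12) = 0.667
  w = (12 - (2)·1.000 - (-3)·3.000 - (2)·-1.000) / (11) = 1.909
Iteration 2:
  x = (3 - (-2)·-0.545 - (2)·0.667 - (-2)·1.909) / (10) = 0.439
  y = (-12 - (-2)·1.100 - (4)·0.667 - (-1)·1.909) / (11) = -0.960
  z = (-8 - (-4)·1.100 - (-4)·-0.545 - (-3)·1.909) / (12) = -0.004
  w = (12 - (2)·1.100 - (-3)·-0.545 - (2)·0.667) / (11) = 0.621
Change: (-0.661, -0.415, -0.671, -1.288) → max |·| = 1.288

1.288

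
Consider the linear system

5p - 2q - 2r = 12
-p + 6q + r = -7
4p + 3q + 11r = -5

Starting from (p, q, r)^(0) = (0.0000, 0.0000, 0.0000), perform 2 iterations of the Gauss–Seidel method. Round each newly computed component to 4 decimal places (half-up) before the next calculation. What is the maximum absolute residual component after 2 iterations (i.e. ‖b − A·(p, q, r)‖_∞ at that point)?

Iteration 1:
  p = (12 - (-2)·0.0000 - (-2)·0.0000) / (5) = 2.4000
  q = (-7 - (-1)·2.4000 - (1)·0.0000) / (6) = -0.7667
  r = (-5 - (4)·2.4000 - (3)·-0.7667) / (11) = -1.1182
Iteration 2:
  p = (12 - (-2)·-0.7667 - (-2)·-1.1182) / (5) = 1.6460
  q = (-7 - (-1)·1.6460 - (1)·-1.1182) / (6) = -0.7060
  r = (-5 - (4)·1.6460 - (3)·-0.7060) / (11) = -0.8605
Residual b − A·x = (0.6370, -0.2575, -0.0005); ∞-norm = 0.6370

0.6370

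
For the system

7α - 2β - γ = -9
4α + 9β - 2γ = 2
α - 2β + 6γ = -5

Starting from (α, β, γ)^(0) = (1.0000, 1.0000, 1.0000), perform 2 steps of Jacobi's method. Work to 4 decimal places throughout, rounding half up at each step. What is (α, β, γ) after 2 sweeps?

Iteration 1:
  α = (-9 - (-2)·1.0000 - (-1)·1.0000) / (7) = -0.8571
  β = (2 - (4)·1.0000 - (-2)·1.0000) / (9) = 0.0000
  γ = (-5 - (1)·1.0000 - (-2)·1.0000) / (6) = -0.6667
Iteration 2:
  α = (-9 - (-2)·0.0000 - (-1)·-0.6667) / (7) = -1.3810
  β = (2 - (4)·-0.8571 - (-2)·-0.6667) / (9) = 0.4550
  γ = (-5 - (1)·-0.8571 - (-2)·0.0000) / (6) = -0.6905

(-1.3810, 0.4550, -0.6905)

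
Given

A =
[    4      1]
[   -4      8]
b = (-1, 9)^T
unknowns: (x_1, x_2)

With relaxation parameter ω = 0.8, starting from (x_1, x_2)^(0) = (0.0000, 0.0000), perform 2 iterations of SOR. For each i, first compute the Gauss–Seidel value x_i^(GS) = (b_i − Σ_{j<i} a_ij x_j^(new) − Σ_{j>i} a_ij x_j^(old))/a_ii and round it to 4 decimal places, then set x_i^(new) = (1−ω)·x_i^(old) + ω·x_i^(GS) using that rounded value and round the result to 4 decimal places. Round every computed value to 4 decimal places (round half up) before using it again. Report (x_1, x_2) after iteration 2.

(-0.4040, 0.9024)

Iteration 1:
  x_1: GS value = (-1 - (1)·0.0000) / (4) = -0.2500;  x_1 ← (1−ω)·0.0000 + ω·-0.2500 = -0.2000
  x_2: GS value = (9 - (-4)·-0.2000) / (8) = 1.0250;  x_2 ← (1−ω)·0.0000 + ω·1.0250 = 0.8200
Iteration 2:
  x_1: GS value = (-1 - (1)·0.8200) / (4) = -0.4550;  x_1 ← (1−ω)·-0.2000 + ω·-0.4550 = -0.4040
  x_2: GS value = (9 - (-4)·-0.4040) / (8) = 0.9230;  x_2 ← (1−ω)·0.8200 + ω·0.9230 = 0.9024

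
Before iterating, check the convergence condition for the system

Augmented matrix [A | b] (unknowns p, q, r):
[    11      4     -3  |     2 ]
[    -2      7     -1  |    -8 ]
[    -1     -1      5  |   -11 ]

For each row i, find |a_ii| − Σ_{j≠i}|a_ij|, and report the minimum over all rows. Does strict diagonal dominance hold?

row 1: |11| − (4+3) = 4
row 2: |7| − (2+1) = 4
row 3: |5| − (1+1) = 3
minimum over rows = 3 → strictly diagonally dominant (convergence guaranteed)

3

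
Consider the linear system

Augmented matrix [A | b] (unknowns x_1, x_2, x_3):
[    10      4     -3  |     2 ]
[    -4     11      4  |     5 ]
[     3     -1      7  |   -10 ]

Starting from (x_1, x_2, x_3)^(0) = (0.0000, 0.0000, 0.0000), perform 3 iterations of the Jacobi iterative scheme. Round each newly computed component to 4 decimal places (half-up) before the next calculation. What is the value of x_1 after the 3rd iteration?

-0.6535

Iteration 1:
  x_1 = (2 - (4)·0.0000 - (-3)·0.0000) / (10) = 0.2000
  x_2 = (5 - (-4)·0.0000 - (4)·0.0000) / (11) = 0.4545
  x_3 = (-10 - (3)·0.0000 - (-1)·0.0000) / (7) = -1.4286
Iteration 2:
  x_1 = (2 - (4)·0.4545 - (-3)·-1.4286) / (10) = -0.4104
  x_2 = (5 - (-4)·0.2000 - (4)·-1.4286) / (11) = 1.0468
  x_3 = (-10 - (3)·0.2000 - (-1)·0.4545) / (7) = -1.4494
Iteration 3:
  x_1 = (2 - (4)·1.0468 - (-3)·-1.4494) / (10) = -0.6535
  x_2 = (5 - (-4)·-0.4104 - (4)·-1.4494) / (11) = 0.8324
  x_3 = (-10 - (3)·-0.4104 - (-1)·1.0468) / (7) = -1.1031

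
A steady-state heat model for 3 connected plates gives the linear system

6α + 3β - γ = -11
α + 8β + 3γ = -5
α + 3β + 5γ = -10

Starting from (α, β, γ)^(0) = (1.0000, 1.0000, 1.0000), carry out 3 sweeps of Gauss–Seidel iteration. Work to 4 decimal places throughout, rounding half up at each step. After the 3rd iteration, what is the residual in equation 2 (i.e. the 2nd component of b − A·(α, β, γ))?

Iteration 1:
  α = (-11 - (3)·1.0000 - (-1)·1.0000) / (6) = -2.1667
  β = (-5 - (1)·-2.1667 - (3)·1.0000) / (8) = -0.7292
  γ = (-10 - (1)·-2.1667 - (3)·-0.7292) / (5) = -1.1291
Iteration 2:
  α = (-11 - (3)·-0.7292 - (-1)·-1.1291) / (6) = -1.6569
  β = (-5 - (1)·-1.6569 - (3)·-1.1291) / (8) = 0.0055
  γ = (-10 - (1)·-1.6569 - (3)·0.0055) / (5) = -1.6719
Iteration 3:
  α = (-11 - (3)·0.0055 - (-1)·-1.6719) / (6) = -2.1147
  β = (-5 - (1)·-2.1147 - (3)·-1.6719) / (8) = 0.2663
  γ = (-10 - (1)·-2.1147 - (3)·0.2663) / (5) = -1.7368
Residual b − A·x = (-0.8475, 0.1947, -0.0002)

0.1947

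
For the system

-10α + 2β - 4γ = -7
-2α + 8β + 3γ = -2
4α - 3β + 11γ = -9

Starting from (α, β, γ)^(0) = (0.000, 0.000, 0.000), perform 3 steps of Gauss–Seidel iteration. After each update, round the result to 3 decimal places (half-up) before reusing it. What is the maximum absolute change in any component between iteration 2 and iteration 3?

0.108

Iteration 1:
  α = (-7 - (2)·0.000 - (-4)·0.000) / (-10) = 0.700
  β = (-2 - (-2)·0.700 - (3)·0.000) / (8) = -0.075
  γ = (-9 - (4)·0.700 - (-3)·-0.075) / (11) = -1.093
Iteration 2:
  α = (-7 - (2)·-0.075 - (-4)·-1.093) / (-10) = 1.122
  β = (-2 - (-2)·1.122 - (3)·-1.093) / (8) = 0.440
  γ = (-9 - (4)·1.122 - (-3)·0.440) / (11) = -1.106
Iteration 3:
  α = (-7 - (2)·0.440 - (-4)·-1.106) / (-10) = 1.230
  β = (-2 - (-2)·1.230 - (3)·-1.106) / (8) = 0.472
  γ = (-9 - (4)·1.230 - (-3)·0.472) / (11) = -1.137
Change: (0.108, 0.032, -0.031) → max |·| = 0.108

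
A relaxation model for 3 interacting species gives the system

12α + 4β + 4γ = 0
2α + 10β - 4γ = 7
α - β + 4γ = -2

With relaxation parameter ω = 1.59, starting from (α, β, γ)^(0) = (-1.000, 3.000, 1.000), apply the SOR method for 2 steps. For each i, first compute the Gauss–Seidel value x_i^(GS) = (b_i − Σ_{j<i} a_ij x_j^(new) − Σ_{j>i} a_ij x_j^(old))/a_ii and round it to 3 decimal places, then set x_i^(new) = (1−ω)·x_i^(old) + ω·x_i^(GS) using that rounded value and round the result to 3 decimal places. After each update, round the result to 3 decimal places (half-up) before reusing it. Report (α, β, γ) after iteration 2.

Iteration 1:
  α: GS value = (0 - (4)·3.000 - (4)·1.000) / (12) = -1.333;  α ← (1−ω)·-1.000 + ω·-1.333 = -1.529
  β: GS value = (7 - (2)·-1.529 - (-4)·1.000) / (10) = 1.406;  β ← (1−ω)·3.000 + ω·1.406 = 0.466
  γ: GS value = (-2 - (1)·-1.529 - (-1)·0.466) / (4) = -0.001;  γ ← (1−ω)·1.000 + ω·-0.001 = -0.592
Iteration 2:
  α: GS value = (0 - (4)·0.466 - (4)·-0.592) / (12) = 0.042;  α ← (1−ω)·-1.529 + ω·0.042 = 0.969
  β: GS value = (7 - (2)·0.969 - (-4)·-0.592) / (10) = 0.269;  β ← (1−ω)·0.466 + ω·0.269 = 0.153
  γ: GS value = (-2 - (1)·0.969 - (-1)·0.153) / (4) = -0.704;  γ ← (1−ω)·-0.592 + ω·-0.704 = -0.770

(0.969, 0.153, -0.770)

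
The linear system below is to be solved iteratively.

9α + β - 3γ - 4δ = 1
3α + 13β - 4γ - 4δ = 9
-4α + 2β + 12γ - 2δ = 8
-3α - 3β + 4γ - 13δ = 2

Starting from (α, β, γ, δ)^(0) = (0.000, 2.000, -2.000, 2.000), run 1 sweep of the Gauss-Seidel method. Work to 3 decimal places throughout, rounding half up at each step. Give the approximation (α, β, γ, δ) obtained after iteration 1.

Iteration 1:
  α = (1 - (1)·2.000 - (-3)·-2.000 - (-4)·2.000) / (9) = 0.111
  β = (9 - (3)·0.111 - (-4)·-2.000 - (-4)·2.000) / (13) = 0.667
  γ = (8 - (-4)·0.111 - (2)·0.667 - (-2)·2.000) / (12) = 0.926
  δ = (2 - (-3)·0.111 - (-3)·0.667 - (4)·0.926) / (-13) = -0.048

(0.111, 0.667, 0.926, -0.048)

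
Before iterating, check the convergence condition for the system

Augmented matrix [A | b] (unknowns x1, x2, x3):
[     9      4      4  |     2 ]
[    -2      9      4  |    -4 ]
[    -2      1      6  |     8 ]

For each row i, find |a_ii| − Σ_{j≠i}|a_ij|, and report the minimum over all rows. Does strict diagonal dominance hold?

row 1: |9| − (4+4) = 1
row 2: |9| − (2+4) = 3
row 3: |6| − (2+1) = 3
minimum over rows = 1 → strictly diagonally dominant (convergence guaranteed)

1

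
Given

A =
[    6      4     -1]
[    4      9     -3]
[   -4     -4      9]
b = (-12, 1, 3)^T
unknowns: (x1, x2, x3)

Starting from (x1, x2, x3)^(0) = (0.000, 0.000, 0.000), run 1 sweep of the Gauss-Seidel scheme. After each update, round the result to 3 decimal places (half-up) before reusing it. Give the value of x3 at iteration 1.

-0.111

Iteration 1:
  x1 = (-12 - (4)·0.000 - (-1)·0.000) / (6) = -2.000
  x2 = (1 - (4)·-2.000 - (-3)·0.000) / (9) = 1.000
  x3 = (3 - (-4)·-2.000 - (-4)·1.000) / (9) = -0.111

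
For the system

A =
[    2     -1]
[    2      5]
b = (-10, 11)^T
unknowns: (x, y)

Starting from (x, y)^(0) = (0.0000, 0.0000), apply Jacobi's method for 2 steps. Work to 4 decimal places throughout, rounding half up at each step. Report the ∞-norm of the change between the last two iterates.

Iteration 1:
  x = (-10 - (-1)·0.0000) / (2) = -5.0000
  y = (11 - (2)·0.0000) / (5) = 2.2000
Iteration 2:
  x = (-10 - (-1)·2.2000) / (2) = -3.9000
  y = (11 - (2)·-5.0000) / (5) = 4.2000
Change: (1.1000, 2.0000) → max |·| = 2.0000

2.0000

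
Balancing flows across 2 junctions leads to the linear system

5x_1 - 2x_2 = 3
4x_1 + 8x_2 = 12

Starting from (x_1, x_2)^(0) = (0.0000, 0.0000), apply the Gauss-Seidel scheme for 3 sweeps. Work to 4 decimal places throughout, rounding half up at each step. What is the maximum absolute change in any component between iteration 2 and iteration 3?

0.0960

Iteration 1:
  x_1 = (3 - (-2)·0.0000) / (5) = 0.6000
  x_2 = (12 - (4)·0.6000) / (8) = 1.2000
Iteration 2:
  x_1 = (3 - (-2)·1.2000) / (5) = 1.0800
  x_2 = (12 - (4)·1.0800) / (8) = 0.9600
Iteration 3:
  x_1 = (3 - (-2)·0.9600) / (5) = 0.9840
  x_2 = (12 - (4)·0.9840) / (8) = 1.0080
Change: (-0.0960, 0.0480) → max |·| = 0.0960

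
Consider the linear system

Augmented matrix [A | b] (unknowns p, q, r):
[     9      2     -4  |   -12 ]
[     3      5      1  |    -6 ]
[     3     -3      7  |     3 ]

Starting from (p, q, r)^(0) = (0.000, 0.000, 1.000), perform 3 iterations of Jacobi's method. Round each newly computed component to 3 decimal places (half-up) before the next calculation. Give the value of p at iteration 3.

Iteration 1:
  p = (-12 - (2)·0.000 - (-4)·1.000) / (9) = -0.889
  q = (-6 - (3)·0.000 - (1)·1.000) / (5) = -1.400
  r = (3 - (3)·0.000 - (-3)·0.000) / (7) = 0.429
Iteration 2:
  p = (-12 - (2)·-1.400 - (-4)·0.429) / (9) = -0.832
  q = (-6 - (3)·-0.889 - (1)·0.429) / (5) = -0.752
  r = (3 - (3)·-0.889 - (-3)·-1.400) / (7) = 0.210
Iteration 3:
  p = (-12 - (2)·-0.752 - (-4)·0.210) / (9) = -1.073
  q = (-6 - (3)·-0.832 - (1)·0.210) / (5) = -0.743
  r = (3 - (3)·-0.832 - (-3)·-0.752) / (7) = 0.463

-1.073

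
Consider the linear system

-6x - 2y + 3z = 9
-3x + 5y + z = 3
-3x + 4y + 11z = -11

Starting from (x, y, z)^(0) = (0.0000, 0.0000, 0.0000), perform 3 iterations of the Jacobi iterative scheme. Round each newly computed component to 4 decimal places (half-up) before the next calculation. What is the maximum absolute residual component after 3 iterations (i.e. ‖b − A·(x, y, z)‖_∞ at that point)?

0.9367

Iteration 1:
  x = (9 - (-2)·0.0000 - (3)·0.0000) / (-6) = -1.5000
  y = (3 - (-3)·0.0000 - (1)·0.0000) / (5) = 0.6000
  z = (-11 - (-3)·0.0000 - (4)·0.0000) / (11) = -1.0000
Iteration 2:
  x = (9 - (-2)·0.6000 - (3)·-1.0000) / (-6) = -2.2000
  y = (3 - (-3)·-1.5000 - (1)·-1.0000) / (5) = -0.1000
  z = (-11 - (-3)·-1.5000 - (4)·0.6000) / (11) = -1.6273
Iteration 3:
  x = (9 - (-2)·-0.1000 - (3)·-1.6273) / (-6) = -2.2803
  y = (3 - (-3)·-2.2000 - (1)·-1.6273) / (5) = -0.3945
  z = (-11 - (-3)·-2.2000 - (4)·-0.1000) / (11) = -1.5636
Residual b − A·x = (-0.7800, -0.3048, 0.9367); ∞-norm = 0.9367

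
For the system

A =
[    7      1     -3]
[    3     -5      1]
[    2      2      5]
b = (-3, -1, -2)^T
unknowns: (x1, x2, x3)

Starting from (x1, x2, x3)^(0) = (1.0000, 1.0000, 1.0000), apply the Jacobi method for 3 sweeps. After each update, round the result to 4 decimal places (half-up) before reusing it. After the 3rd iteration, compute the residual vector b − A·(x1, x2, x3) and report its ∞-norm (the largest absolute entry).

Iteration 1:
  x1 = (-3 - (1)·1.0000 - (-3)·1.0000) / (7) = -0.1429
  x2 = (-1 - (3)·1.0000 - (1)·1.0000) / (-5) = 1.0000
  x3 = (-2 - (2)·1.0000 - (2)·1.0000) / (5) = -1.2000
Iteration 2:
  x1 = (-3 - (1)·1.0000 - (-3)·-1.2000) / (7) = -1.0857
  x2 = (-1 - (3)·-0.1429 - (1)·-1.2000) / (-5) = -0.1257
  x3 = (-2 - (2)·-0.1429 - (2)·1.0000) / (5) = -0.7428
Iteration 3:
  x1 = (-3 - (1)·-0.1257 - (-3)·-0.7428) / (7) = -0.7290
  x2 = (-1 - (3)·-1.0857 - (1)·-0.7428) / (-5) = -0.6000
  x3 = (-2 - (2)·-1.0857 - (2)·-0.1257) / (5) = 0.0846
Residual b − A·x = (2.9568, -1.8976, 0.2350); ∞-norm = 2.9568

2.9568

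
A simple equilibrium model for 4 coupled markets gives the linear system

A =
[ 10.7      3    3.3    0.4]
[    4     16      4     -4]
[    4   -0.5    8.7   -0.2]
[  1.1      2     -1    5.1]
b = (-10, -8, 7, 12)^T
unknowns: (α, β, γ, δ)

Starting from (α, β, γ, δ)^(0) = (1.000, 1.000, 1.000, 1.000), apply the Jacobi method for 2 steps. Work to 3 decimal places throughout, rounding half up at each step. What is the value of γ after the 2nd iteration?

Iteration 1:
  α = (-10 - (3)·1.000 - (3.3)·1.000 - (0.4)·1.000) / (10.7) = -1.561
  β = (-8 - (4)·1.000 - (4)·1.000 - (-4)·1.000) / (16) = -0.750
  γ = (7 - (4)·1.000 - (-0.5)·1.000 - (-0.2)·1.000) / (8.7) = 0.425
  δ = (12 - (1.1)·1.000 - (2)·1.000 - (-1)·1.000) / (5.1) = 1.941
Iteration 2:
  α = (-10 - (3)·-0.750 - (3.3)·0.425 - (0.4)·1.941) / (10.7) = -0.928
  β = (-8 - (4)·-1.561 - (4)·0.425 - (-4)·1.941) / (16) = 0.269
  γ = (7 - (4)·-1.561 - (-0.5)·-0.750 - (-0.2)·1.941) / (8.7) = 1.524
  δ = (12 - (1.1)·-1.561 - (2)·-0.750 - (-1)·0.425) / (5.1) = 3.067

1.524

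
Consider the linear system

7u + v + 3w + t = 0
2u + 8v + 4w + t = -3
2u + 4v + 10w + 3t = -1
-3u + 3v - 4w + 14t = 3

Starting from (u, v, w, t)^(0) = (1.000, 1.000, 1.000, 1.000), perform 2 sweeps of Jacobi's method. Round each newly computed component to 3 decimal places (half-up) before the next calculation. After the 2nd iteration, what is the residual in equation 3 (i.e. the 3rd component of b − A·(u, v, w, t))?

-7.095

Iteration 1:
  u = (0 - (1)·1.000 - (3)·1.000 - (1)·1.000) / (7) = -0.714
  v = (-3 - (2)·1.000 - (4)·1.000 - (1)·1.000) / (8) = -1.250
  w = (-1 - (2)·1.000 - (4)·1.000 - (3)·1.000) / (10) = -1.000
  t = (3 - (-3)·1.000 - (3)·1.000 - (-4)·1.000) / (14) = 0.500
Iteration 2:
  u = (0 - (1)·-1.250 - (3)·-1.000 - (1)·0.500) / (7) = 0.536
  v = (-3 - (2)·-0.714 - (4)·-1.000 - (1)·0.500) / (8) = 0.241
  w = (-1 - (2)·-0.714 - (4)·-1.250 - (3)·0.500) / (10) = 0.393
  t = (3 - (-3)·-0.714 - (3)·-1.250 - (-4)·-1.000) / (14) = 0.043
Residual b − A·x = (-5.215, -7.615, -7.095, 4.855)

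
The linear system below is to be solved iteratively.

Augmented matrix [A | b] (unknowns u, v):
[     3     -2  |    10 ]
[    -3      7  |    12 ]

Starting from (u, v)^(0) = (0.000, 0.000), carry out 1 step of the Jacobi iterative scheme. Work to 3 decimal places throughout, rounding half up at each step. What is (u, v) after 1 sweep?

(3.333, 1.714)

Iteration 1:
  u = (10 - (-2)·0.000) / (3) = 3.333
  v = (12 - (-3)·0.000) / (7) = 1.714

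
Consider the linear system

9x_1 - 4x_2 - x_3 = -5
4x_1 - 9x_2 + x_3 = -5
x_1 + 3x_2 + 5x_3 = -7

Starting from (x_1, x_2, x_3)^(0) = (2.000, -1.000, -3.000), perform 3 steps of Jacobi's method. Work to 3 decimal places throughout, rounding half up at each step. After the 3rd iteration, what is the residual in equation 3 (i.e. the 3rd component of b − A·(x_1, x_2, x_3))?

Iteration 1:
  x_1 = (-5 - (-4)·-1.000 - (-1)·-3.000) / (9) = -1.333
  x_2 = (-5 - (4)·2.000 - (1)·-3.000) / (-9) = 1.111
  x_3 = (-7 - (1)·2.000 - (3)·-1.000) / (5) = -1.200
Iteration 2:
  x_1 = (-5 - (-4)·1.111 - (-1)·-1.200) / (9) = -0.195
  x_2 = (-5 - (4)·-1.333 - (1)·-1.200) / (-9) = -0.170
  x_3 = (-7 - (1)·-1.333 - (3)·1.111) / (5) = -1.800
Iteration 3:
  x_1 = (-5 - (-4)·-0.170 - (-1)·-1.800) / (9) = -0.831
  x_2 = (-5 - (4)·-0.195 - (1)·-1.800) / (-9) = 0.269
  x_3 = (-7 - (1)·-0.195 - (3)·-0.170) / (5) = -1.259
Residual b − A·x = (2.296, 2.004, -0.681)

-0.681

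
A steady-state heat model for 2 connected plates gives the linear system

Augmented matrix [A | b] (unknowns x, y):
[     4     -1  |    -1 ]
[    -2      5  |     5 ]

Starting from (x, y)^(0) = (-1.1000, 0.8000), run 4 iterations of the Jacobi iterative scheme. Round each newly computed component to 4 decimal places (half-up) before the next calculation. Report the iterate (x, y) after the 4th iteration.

Iteration 1:
  x = (-1 - (-1)·0.8000) / (4) = -0.0500
  y = (5 - (-2)·-1.1000) / (5) = 0.5600
Iteration 2:
  x = (-1 - (-1)·0.5600) / (4) = -0.1100
  y = (5 - (-2)·-0.0500) / (5) = 0.9800
Iteration 3:
  x = (-1 - (-1)·0.9800) / (4) = -0.0050
  y = (5 - (-2)·-0.1100) / (5) = 0.9560
Iteration 4:
  x = (-1 - (-1)·0.9560) / (4) = -0.0110
  y = (5 - (-2)·-0.0050) / (5) = 0.9980

(-0.0110, 0.9980)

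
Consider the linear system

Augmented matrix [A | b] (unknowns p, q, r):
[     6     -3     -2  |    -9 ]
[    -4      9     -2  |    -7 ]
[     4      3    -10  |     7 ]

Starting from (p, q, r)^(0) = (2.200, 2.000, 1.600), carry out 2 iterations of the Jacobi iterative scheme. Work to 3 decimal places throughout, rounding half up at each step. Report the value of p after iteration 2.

-0.962

Iteration 1:
  p = (-9 - (-3)·2.000 - (-2)·1.600) / (6) = 0.033
  q = (-7 - (-4)·2.200 - (-2)·1.600) / (9) = 0.556
  r = (7 - (4)·2.200 - (3)·2.000) / (-10) = 0.780
Iteration 2:
  p = (-9 - (-3)·0.556 - (-2)·0.780) / (6) = -0.962
  q = (-7 - (-4)·0.033 - (-2)·0.780) / (9) = -0.590
  r = (7 - (4)·0.033 - (3)·0.556) / (-10) = -0.520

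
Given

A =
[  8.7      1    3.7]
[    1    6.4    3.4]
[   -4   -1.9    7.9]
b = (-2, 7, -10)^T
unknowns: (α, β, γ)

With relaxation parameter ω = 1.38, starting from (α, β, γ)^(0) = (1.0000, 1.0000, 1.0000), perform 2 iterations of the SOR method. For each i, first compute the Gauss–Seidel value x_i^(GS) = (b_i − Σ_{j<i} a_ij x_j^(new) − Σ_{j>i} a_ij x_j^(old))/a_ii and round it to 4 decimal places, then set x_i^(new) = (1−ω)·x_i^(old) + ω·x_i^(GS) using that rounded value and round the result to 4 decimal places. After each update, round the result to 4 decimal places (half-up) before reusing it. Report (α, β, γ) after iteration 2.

Iteration 1:
  α: GS value = (-2 - (1)·1.0000 - (3.7)·1.0000) / (8.7) = -0.7701;  α ← (1−ω)·1.0000 + ω·-0.7701 = -1.4427
  β: GS value = (7 - (1)·-1.4427 - (3.4)·1.0000) / (6.4) = 0.7879;  β ← (1−ω)·1.0000 + ω·0.7879 = 0.7073
  γ: GS value = (-10 - (-4)·-1.4427 - (-1.9)·0.7073) / (7.9) = -1.8262;  γ ← (1−ω)·1.0000 + ω·-1.8262 = -2.9002
Iteration 2:
  α: GS value = (-2 - (1)·0.7073 - (3.7)·-2.9002) / (8.7) = 0.9222;  α ← (1−ω)·-1.4427 + ω·0.9222 = 1.8209
  β: GS value = (7 - (1)·1.8209 - (3.4)·-2.9002) / (6.4) = 2.3500;  β ← (1−ω)·0.7073 + ω·2.3500 = 2.9742
  γ: GS value = (-10 - (-4)·1.8209 - (-1.9)·2.9742) / (7.9) = 0.3715;  γ ← (1−ω)·-2.9002 + ω·0.3715 = 1.6147

(1.8209, 2.9742, 1.6147)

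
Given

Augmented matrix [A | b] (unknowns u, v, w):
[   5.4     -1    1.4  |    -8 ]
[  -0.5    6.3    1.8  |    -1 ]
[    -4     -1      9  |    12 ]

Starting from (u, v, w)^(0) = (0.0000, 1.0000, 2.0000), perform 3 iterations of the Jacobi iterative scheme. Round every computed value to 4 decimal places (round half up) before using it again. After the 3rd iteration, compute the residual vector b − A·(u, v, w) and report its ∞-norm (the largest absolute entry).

Iteration 1:
  u = (-8 - (-1)·1.0000 - (1.4)·2.0000) / (5.4) = -1.8148
  v = (-1 - (-0.5)·0.0000 - (1.8)·2.0000) / (6.3) = -0.7302
  w = (12 - (-4)·0.0000 - (-1)·1.0000) / (9) = 1.4444
Iteration 2:
  u = (-8 - (-1)·-0.7302 - (1.4)·1.4444) / (5.4) = -1.9912
  v = (-1 - (-0.5)·-1.8148 - (1.8)·1.4444) / (6.3) = -0.7154
  w = (12 - (-4)·-1.8148 - (-1)·-0.7302) / (9) = 0.4456
Iteration 3:
  u = (-8 - (-1)·-0.7154 - (1.4)·0.4456) / (5.4) = -1.7295
  v = (-1 - (-0.5)·-1.9912 - (1.8)·0.4456) / (6.3) = -0.4441
  w = (12 - (-4)·-1.9912 - (-1)·-0.7154) / (9) = 0.3689
Residual b − A·x = (0.3787, 0.2691, 1.3178); ∞-norm = 1.3178

1.3178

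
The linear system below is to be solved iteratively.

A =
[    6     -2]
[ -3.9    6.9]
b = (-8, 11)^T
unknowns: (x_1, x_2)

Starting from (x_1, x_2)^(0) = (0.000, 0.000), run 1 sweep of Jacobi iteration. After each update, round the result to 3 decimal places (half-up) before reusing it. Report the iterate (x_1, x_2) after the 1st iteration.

Iteration 1:
  x_1 = (-8 - (-2)·0.000) / (6) = -1.333
  x_2 = (11 - (-3.9)·0.000) / (6.9) = 1.594

(-1.333, 1.594)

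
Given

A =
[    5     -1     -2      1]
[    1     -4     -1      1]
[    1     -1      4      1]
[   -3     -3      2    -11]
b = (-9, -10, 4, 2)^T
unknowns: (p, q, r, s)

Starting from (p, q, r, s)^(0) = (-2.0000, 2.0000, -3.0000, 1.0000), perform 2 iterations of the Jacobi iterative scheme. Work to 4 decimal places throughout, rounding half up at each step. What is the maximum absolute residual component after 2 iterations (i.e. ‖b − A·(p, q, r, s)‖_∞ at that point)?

5.0738

Iteration 1:
  p = (-9 - (-1)·2.0000 - (-2)·-3.0000 - (1)·1.0000) / (5) = -2.8000
  q = (-10 - (1)·-2.0000 - (-1)·-3.0000 - (1)·1.0000) / (-4) = 3.0000
  r = (4 - (1)·-2.0000 - (-1)·2.0000 - (1)·1.0000) / (4) = 1.7500
  s = (2 - (-3)·-2.0000 - (-3)·2.0000 - (2)·-3.0000) / (-11) = -0.7273
Iteration 2:
  p = (-9 - (-1)·3.0000 - (-2)·1.7500 - (1)·-0.7273) / (5) = -0.3545
  q = (-10 - (1)·-2.8000 - (-1)·1.7500 - (1)·-0.7273) / (-4) = 1.1807
  r = (4 - (1)·-2.8000 - (-1)·3.0000 - (1)·-0.7273) / (4) = 2.6318
  s = (2 - (-3)·-2.8000 - (-3)·3.0000 - (2)·1.7500) / (-11) = 0.0818
Residual b − A·x = (-0.8650, -2.3727, -5.0738, 0.1148); ∞-norm = 5.0738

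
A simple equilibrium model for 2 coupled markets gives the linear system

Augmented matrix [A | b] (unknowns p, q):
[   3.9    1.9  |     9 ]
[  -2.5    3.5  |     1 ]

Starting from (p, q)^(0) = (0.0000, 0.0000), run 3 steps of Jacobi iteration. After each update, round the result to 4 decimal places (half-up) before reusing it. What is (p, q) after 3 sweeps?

(1.3654, 1.8346)

Iteration 1:
  p = (9 - (1.9)·0.0000) / (3.9) = 2.3077
  q = (1 - (-2.5)·0.0000) / (3.5) = 0.2857
Iteration 2:
  p = (9 - (1.9)·0.2857) / (3.9) = 2.1685
  q = (1 - (-2.5)·2.3077) / (3.5) = 1.9341
Iteration 3:
  p = (9 - (1.9)·1.9341) / (3.9) = 1.3654
  q = (1 - (-2.5)·2.1685) / (3.5) = 1.8346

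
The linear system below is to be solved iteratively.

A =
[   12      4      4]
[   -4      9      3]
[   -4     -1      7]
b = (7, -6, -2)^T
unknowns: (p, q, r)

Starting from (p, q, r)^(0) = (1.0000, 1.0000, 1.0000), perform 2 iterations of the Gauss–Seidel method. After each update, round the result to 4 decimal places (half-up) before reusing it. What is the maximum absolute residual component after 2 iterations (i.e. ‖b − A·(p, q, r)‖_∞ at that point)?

7.3212

Iteration 1:
  p = (7 - (4)·1.0000 - (4)·1.0000) / (12) = -0.0833
  q = (-6 - (-4)·-0.0833 - (3)·1.0000) / (9) = -1.0370
  r = (-2 - (-4)·-0.0833 - (-1)·-1.0370) / (7) = -0.4815
Iteration 2:
  p = (7 - (4)·-1.0370 - (4)·-0.4815) / (12) = 1.0895
  q = (-6 - (-4)·1.0895 - (3)·-0.4815) / (9) = -0.0219
  r = (-2 - (-4)·1.0895 - (-1)·-0.0219) / (7) = 0.3337
Residual b − A·x = (-7.3212, -2.4460, 0.0002); ∞-norm = 7.3212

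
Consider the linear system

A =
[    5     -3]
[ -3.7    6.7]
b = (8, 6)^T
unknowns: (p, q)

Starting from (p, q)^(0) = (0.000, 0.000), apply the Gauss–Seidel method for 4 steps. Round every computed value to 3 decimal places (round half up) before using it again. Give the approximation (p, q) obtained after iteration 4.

(3.138, 2.628)

Iteration 1:
  p = (8 - (-3)·0.000) / (5) = 1.600
  q = (6 - (-3.7)·1.600) / (6.7) = 1.779
Iteration 2:
  p = (8 - (-3)·1.779) / (5) = 2.667
  q = (6 - (-3.7)·2.667) / (6.7) = 2.368
Iteration 3:
  p = (8 - (-3)·2.368) / (5) = 3.021
  q = (6 - (-3.7)·3.021) / (6.7) = 2.564
Iteration 4:
  p = (8 - (-3)·2.564) / (5) = 3.138
  q = (6 - (-3.7)·3.138) / (6.7) = 2.628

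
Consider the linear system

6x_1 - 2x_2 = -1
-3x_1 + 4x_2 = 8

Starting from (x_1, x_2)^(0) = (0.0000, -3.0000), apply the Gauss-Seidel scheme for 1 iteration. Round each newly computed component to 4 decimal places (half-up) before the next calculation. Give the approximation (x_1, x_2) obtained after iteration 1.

Iteration 1:
  x_1 = (-1 - (-2)·-3.0000) / (6) = -1.1667
  x_2 = (8 - (-3)·-1.1667) / (4) = 1.1250

(-1.1667, 1.1250)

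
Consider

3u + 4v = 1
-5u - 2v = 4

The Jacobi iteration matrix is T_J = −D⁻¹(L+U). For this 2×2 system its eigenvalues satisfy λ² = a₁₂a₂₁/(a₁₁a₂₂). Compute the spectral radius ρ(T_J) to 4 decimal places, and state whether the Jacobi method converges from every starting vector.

a₁₂a₂₁/(a₁₁a₂₂) = (4)·(-5) / ((3)·(-2)) = 3.333333
ρ = √|3.333333| = √3.333333 = 1.8257
ρ > 1, so Jacobi diverges

1.8257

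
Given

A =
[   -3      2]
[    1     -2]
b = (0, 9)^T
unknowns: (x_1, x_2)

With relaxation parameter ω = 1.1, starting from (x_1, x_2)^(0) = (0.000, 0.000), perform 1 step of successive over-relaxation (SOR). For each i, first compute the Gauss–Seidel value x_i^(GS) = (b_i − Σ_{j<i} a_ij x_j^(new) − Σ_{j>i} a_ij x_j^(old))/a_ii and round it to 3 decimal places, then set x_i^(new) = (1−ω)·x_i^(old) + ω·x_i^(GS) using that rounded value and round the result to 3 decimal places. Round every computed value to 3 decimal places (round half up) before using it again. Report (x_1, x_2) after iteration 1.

(0.000, -4.950)

Iteration 1:
  x_1: GS value = (0 - (2)·0.000) / (-3) = 0.000;  x_1 ← (1−ω)·0.000 + ω·0.000 = 0.000
  x_2: GS value = (9 - (1)·0.000) / (-2) = -4.500;  x_2 ← (1−ω)·0.000 + ω·-4.500 = -4.950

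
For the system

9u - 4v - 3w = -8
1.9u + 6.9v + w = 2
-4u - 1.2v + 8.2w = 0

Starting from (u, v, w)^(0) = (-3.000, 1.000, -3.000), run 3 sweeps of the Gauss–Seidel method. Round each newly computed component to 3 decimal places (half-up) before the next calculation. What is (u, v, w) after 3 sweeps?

(-0.723, 0.518, -0.277)

Iteration 1:
  u = (-8 - (-4)·1.000 - (-3)·-3.000) / (9) = -1.444
  v = (2 - (1.9)·-1.444 - (1)·-3.000) / (6.9) = 1.122
  w = (0 - (-4)·-1.444 - (-1.2)·1.122) / (8.2) = -0.540
Iteration 2:
  u = (-8 - (-4)·1.122 - (-3)·-0.540) / (9) = -0.570
  v = (2 - (1.9)·-0.570 - (1)·-0.540) / (6.9) = 0.525
  w = (0 - (-4)·-0.570 - (-1.2)·0.525) / (8.2) = -0.201
Iteration 3:
  u = (-8 - (-4)·0.525 - (-3)·-0.201) / (9) = -0.723
  v = (2 - (1.9)·-0.723 - (1)·-0.201) / (6.9) = 0.518
  w = (0 - (-4)·-0.723 - (-1.2)·0.518) / (8.2) = -0.277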